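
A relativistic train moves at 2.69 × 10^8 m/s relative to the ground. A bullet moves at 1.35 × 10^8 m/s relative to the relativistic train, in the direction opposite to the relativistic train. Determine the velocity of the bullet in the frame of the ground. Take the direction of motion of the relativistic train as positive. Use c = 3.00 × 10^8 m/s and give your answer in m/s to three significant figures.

+2.25 × 10^8 m/s

In units of c (dividing by 3.00 × 10^8 m/s): v = 0.897, u' = -0.450.
u = (u' + v)/(1 + u'v/c²):
u = (-0.450 + 0.897) / (1 + (-0.450)·0.897) = 0.4467/0.5965 = 0.7488
(Galilean addition would give +0.447c.)
Converting back: u = 0.7488 × 3.00 × 10^8 m/s.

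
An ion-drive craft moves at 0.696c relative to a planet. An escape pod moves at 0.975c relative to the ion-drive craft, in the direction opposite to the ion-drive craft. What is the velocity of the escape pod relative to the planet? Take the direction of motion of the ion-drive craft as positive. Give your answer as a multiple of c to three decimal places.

-0.868c

With v = 0.696 and u' = -0.975 (in units of c),
u = (u' + v)/(1 + u'v/c²):
u = (-0.975 + 0.696) / (1 + (-0.975)·0.696) = -0.2790/0.3214 = -0.8681
(Galilean addition would give -0.279c.)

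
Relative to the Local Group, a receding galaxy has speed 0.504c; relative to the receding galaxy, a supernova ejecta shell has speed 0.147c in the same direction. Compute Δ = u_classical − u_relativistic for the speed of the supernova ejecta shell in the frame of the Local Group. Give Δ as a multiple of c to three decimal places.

Galilean: u_cl = 0.147 + 0.504 = 0.6510.
Relativistic: u_rel = (0.147 + 0.504) / (1 + 0.147·0.504) = 0.6510/1.0741 = 0.6061.
Δ = 0.6510 − 0.6061 = 0.0449.

Δ = 0.045c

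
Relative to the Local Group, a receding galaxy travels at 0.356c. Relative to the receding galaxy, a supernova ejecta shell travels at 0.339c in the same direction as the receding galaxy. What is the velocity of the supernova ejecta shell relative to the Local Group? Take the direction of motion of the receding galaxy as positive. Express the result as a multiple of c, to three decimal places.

0.620c

With v = 0.356 and u' = 0.339 (in units of c),
u = (u' + v)/(1 + u'v/c²):
u = (0.339 + 0.356) / (1 + 0.339·0.356) = 0.6950/1.1207 = 0.6202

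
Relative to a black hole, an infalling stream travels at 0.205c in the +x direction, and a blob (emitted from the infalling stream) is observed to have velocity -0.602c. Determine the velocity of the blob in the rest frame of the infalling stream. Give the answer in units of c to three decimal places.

-0.718c

Invert the composition law: u' = (u − v)/(1 − uv/c²).
u' = (-0.602 − 0.205) / (1 − (-0.602)(0.205)) = -0.8070/1.1234 = -0.7183.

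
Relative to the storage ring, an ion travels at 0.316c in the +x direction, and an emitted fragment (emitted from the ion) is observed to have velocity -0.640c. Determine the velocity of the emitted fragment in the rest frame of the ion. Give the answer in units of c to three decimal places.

-0.795c

Invert the composition law: u' = (u − v)/(1 − uv/c²).
u' = (-0.640 − 0.316) / (1 − (-0.640)(0.316)) = -0.9560/1.2022 = -0.7952.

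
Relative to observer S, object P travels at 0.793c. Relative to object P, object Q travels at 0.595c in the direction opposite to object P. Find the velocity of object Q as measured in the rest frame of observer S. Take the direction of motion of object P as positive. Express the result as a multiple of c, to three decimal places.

+0.375c

With v = 0.793 and u' = -0.595 (in units of c),
u = (u' + v)/(1 + u'v/c²):
u = (-0.595 + 0.793) / (1 + (-0.595)·0.793) = 0.1980/0.5282 = 0.3749
(Galilean addition would give +0.198c.)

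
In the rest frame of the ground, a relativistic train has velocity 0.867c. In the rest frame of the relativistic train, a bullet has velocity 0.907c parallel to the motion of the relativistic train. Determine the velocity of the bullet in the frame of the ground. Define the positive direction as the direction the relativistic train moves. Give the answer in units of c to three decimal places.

0.993c

With v = 0.867 and u' = 0.907 (in units of c),
u = (u' + v)/(1 + u'v/c²):
u = (0.907 + 0.867) / (1 + 0.907·0.867) = 1.7740/1.7864 = 0.9931
(Galilean addition would give +1.774c, exceeding c.)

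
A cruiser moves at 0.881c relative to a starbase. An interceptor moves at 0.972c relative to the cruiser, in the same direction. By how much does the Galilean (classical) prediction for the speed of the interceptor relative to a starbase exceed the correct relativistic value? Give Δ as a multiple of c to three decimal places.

Galilean: u_cl = 0.972 + 0.881 = 1.8530.
Relativistic: u_rel = (0.972 + 0.881) / (1 + 0.972·0.881) = 1.8530/1.8563 = 0.9982.
Δ = 1.8530 − 0.9982 = 0.8548.
(The classical prediction exceeds c; the relativistic result does not.)

Δ = 0.855c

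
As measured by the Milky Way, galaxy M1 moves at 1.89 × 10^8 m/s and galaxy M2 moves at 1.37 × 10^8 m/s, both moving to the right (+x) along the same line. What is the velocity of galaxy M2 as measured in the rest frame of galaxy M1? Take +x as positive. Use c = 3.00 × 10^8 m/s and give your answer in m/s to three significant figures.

-7.30 × 10^7 m/s

β_A = 0.630, β_B = 0.457 (dividing each by c = 3.00 × 10^8 m/s).
Transform to A's frame with the inverse velocity-addition law: u' = (u − v)/(1 − uv/c²), taking u = β_B and v = β_A.
u' = (0.457 − 0.630) / (1 − (0.630)(0.457)) = -0.1733/0.7123 = -0.2433.
u' = -0.2433 × 3.00 × 10^8 m/s.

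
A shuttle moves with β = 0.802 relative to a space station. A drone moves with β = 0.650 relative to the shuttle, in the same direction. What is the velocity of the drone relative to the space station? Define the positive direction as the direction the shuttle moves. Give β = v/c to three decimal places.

With v = 0.802 and u' = 0.650 (in units of c),
u = (u' + v)/(1 + u'v/c²):
u = (0.650 + 0.802) / (1 + 0.650·0.802) = 1.4520/1.5213 = 0.9544
(Galilean addition would give +1.452c, exceeding c.)

β = 0.954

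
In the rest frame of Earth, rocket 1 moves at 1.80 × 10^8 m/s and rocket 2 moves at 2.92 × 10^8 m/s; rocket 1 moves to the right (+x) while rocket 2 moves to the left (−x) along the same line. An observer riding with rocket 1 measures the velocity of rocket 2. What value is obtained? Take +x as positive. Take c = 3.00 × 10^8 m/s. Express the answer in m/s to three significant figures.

β_A = 0.600, β_B = -0.973 (dividing each by c = 3.00 × 10^8 m/s).
Transform to A's frame with the inverse velocity-addition law: u' = (u − v)/(1 − uv/c²), taking u = β_B and v = β_A.
u' = (-0.973 − 0.600) / (1 − (0.600)(-0.973)) = -1.5733/1.5840 = -0.9933.
u' = -0.9933 × 3.00 × 10^8 m/s.

-2.98 × 10^8 m/s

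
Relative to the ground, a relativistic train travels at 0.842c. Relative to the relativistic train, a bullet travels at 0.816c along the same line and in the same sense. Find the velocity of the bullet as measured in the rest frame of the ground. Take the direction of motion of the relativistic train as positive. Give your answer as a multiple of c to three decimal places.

With v = 0.842 and u' = 0.816 (in units of c),
u = (u' + v)/(1 + u'v/c²):
u = (0.816 + 0.842) / (1 + 0.816·0.842) = 1.6580/1.6871 = 0.9828

0.983c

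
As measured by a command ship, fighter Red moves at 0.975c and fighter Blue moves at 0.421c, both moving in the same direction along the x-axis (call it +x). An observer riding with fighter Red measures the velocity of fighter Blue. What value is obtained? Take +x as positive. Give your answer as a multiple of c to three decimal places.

-0.940c

β_A = 0.975, β_B = 0.421.
Transform to A's frame with the inverse velocity-addition law: u' = (u − v)/(1 − uv/c²), taking u = β_B and v = β_A.
u' = (0.421 − 0.975) / (1 − (0.975)(0.421)) = -0.5540/0.5895 = -0.9397.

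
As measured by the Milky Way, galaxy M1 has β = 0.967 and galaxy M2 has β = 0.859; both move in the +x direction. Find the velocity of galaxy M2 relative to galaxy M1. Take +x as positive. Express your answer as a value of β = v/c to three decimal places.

β = -0.638

β_A = 0.967, β_B = 0.859.
Transform to A's frame with the inverse velocity-addition law: u' = (u − v)/(1 − uv/c²), taking u = β_B and v = β_A.
u' = (0.859 − 0.967) / (1 − (0.967)(0.859)) = -0.1080/0.1693 = -0.6377.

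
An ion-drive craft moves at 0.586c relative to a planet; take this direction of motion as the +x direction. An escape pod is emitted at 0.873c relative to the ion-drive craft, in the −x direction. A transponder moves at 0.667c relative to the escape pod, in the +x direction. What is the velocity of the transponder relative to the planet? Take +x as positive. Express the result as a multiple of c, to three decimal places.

Apply u = (u' + v)/(1 + u'v/c²) successively, working outward toward the planet.
Start: velocity of the ion-drive craft relative to the planet = 0.5860c.
Compose with the escape pod (u' = -0.873 in the ion-drive craft frame): u_1 = (-0.873 + 0.586) / (1 + (-0.873)·0.586) = -0.2870/0.4884 = -0.5876.
Compose with the transponder (u' = 0.667 in the escape pod frame): u_2 = (0.667 + (-0.588)) / (1 + 0.667·(-0.588)) = 0.0794/0.6081 = 0.1306.

+0.131c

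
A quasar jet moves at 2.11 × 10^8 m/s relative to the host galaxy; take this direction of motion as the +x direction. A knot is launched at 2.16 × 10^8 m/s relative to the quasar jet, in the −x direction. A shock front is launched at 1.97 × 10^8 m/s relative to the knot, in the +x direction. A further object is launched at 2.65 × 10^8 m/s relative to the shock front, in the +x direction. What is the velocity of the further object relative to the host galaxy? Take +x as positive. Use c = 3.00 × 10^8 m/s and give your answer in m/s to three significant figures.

Apply u = (u' + v)/(1 + u'v/c²) successively, working outward toward the host galaxy.
(Dividing each given speed by c = 3.00 × 10^8 m/s to work in units of c.)
Start: velocity of the quasar jet relative to the host galaxy = 0.7033c.
Compose with the knot (u' = -0.720 in the quasar jet frame): u_1 = (-0.720 + 0.703) / (1 + (-0.720)·0.703) = -0.0167/0.4936 = -0.0338.
Compose with the shock front (u' = 0.657 in the knot frame): u_2 = (0.657 + (-0.034)) / (1 + 0.657·(-0.034)) = 0.6229/0.9778 = 0.6370.
Compose with the further object (u' = 0.883 in the shock front frame): u_3 = (0.883 + 0.637) / (1 + 0.883·0.637) = 1.5204/1.5627 = 0.9729.
So u = 0.9729 × 3.00 × 10^8 m/s.

+2.92 × 10^8 m/s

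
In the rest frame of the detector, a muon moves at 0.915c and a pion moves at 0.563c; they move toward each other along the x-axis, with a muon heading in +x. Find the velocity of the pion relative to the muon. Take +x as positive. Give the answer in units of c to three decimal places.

β_A = 0.915, β_B = -0.563.
Transform to A's frame with the inverse velocity-addition law: u' = (u − v)/(1 − uv/c²), taking u = β_B and v = β_A.
u' = (-0.563 − 0.915) / (1 − (0.915)(-0.563)) = -1.4780/1.5151 = -0.9755.

-0.975c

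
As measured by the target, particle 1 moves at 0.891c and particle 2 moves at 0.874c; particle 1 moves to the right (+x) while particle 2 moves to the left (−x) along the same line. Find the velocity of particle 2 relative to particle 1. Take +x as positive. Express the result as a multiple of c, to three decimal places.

-0.992c

β_A = 0.891, β_B = -0.874.
Transform to A's frame with the inverse velocity-addition law: u' = (u − v)/(1 − uv/c²), taking u = β_B and v = β_A.
u' = (-0.874 − 0.891) / (1 − (0.891)(-0.874)) = -1.7650/1.7787 = -0.9923.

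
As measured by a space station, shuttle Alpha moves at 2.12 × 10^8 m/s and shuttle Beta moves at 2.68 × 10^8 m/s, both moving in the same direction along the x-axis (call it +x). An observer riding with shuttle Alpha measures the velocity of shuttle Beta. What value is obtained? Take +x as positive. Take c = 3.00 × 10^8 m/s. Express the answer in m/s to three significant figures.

+1.52 × 10^8 m/s

β_A = 0.707, β_B = 0.893 (dividing each by c = 3.00 × 10^8 m/s).
Transform to A's frame with the inverse velocity-addition law: u' = (u − v)/(1 − uv/c²), taking u = β_B and v = β_A.
u' = (0.893 − 0.707) / (1 − (0.707)(0.893)) = 0.1867/0.3687 = 0.5063.
u' = 0.5063 × 3.00 × 10^8 m/s.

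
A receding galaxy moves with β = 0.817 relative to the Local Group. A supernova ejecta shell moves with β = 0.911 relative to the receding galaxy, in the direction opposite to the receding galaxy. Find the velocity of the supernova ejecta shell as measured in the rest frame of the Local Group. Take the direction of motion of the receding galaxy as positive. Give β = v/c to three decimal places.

β = -0.368

With v = 0.817 and u' = -0.911 (in units of c),
u = (u' + v)/(1 + u'v/c²):
u = (-0.911 + 0.817) / (1 + (-0.911)·0.817) = -0.0940/0.2557 = -0.3676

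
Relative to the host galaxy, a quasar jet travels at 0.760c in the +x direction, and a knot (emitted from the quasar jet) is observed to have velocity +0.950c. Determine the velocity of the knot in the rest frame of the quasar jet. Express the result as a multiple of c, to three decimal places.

+0.683c

Invert the composition law: u' = (u − v)/(1 − uv/c²).
u' = (0.950 − 0.760) / (1 − (0.950)(0.760)) = 0.1900/0.2780 = 0.6835.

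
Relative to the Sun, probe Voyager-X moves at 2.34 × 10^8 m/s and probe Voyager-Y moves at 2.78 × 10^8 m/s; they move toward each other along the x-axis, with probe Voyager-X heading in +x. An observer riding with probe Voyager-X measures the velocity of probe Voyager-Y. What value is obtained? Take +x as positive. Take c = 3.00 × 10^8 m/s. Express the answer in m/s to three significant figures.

-2.97 × 10^8 m/s

β_A = 0.780, β_B = -0.927 (dividing each by c = 3.00 × 10^8 m/s).
Transform to A's frame with the inverse velocity-addition law: u' = (u − v)/(1 − uv/c²), taking u = β_B and v = β_A.
u' = (-0.927 − 0.780) / (1 − (0.780)(-0.927)) = -1.7067/1.7228 = -0.9906.
u' = -0.9906 × 3.00 × 10^8 m/s.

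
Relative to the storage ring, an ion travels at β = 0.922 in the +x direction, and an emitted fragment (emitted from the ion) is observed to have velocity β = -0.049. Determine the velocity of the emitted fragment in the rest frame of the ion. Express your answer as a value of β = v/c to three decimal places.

Invert the composition law: u' = (u − v)/(1 − uv/c²).
u' = (-0.049 − 0.922) / (1 − (-0.049)(0.922)) = -0.9710/1.0452 = -0.9290.

β = -0.929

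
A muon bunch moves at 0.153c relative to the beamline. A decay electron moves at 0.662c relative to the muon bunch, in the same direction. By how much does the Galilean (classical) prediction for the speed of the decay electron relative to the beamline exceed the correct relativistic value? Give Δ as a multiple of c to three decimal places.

Galilean: u_cl = 0.662 + 0.153 = 0.8150.
Relativistic: u_rel = (0.662 + 0.153) / (1 + 0.662·0.153) = 0.8150/1.1013 = 0.7400.
Δ = 0.8150 − 0.7400 = 0.0750.

Δ = 0.075c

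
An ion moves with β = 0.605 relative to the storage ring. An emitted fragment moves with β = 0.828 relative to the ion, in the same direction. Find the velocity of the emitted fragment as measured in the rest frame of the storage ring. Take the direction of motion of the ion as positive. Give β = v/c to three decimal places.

With v = 0.605 and u' = 0.828 (in units of c),
u = (u' + v)/(1 + u'v/c²):
u = (0.828 + 0.605) / (1 + 0.828·0.605) = 1.4330/1.5009 = 0.9547
(Galilean addition would give +1.433c, exceeding c.)

β = 0.955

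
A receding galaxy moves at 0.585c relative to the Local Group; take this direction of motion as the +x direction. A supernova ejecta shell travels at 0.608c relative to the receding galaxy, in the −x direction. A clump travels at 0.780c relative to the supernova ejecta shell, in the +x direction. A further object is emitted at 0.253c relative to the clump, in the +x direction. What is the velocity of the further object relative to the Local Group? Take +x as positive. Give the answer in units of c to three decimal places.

+0.853c

Apply u = (u' + v)/(1 + u'v/c²) successively, working outward toward the Local Group.
Start: velocity of the receding galaxy relative to the Local Group = 0.5850c.
Compose with the supernova ejecta shell (u' = -0.608 in the receding galaxy frame): u_1 = (-0.608 + 0.585) / (1 + (-0.608)·0.585) = -0.0230/0.6443 = -0.0357.
Compose with the clump (u' = 0.780 in the supernova ejecta shell frame): u_2 = (0.780 + (-0.036)) / (1 + 0.780·(-0.036)) = 0.7443/0.9722 = 0.7656.
Compose with the further object (u' = 0.253 in the clump frame): u_3 = (0.253 + 0.766) / (1 + 0.253·0.766) = 1.0186/1.1937 = 0.8533.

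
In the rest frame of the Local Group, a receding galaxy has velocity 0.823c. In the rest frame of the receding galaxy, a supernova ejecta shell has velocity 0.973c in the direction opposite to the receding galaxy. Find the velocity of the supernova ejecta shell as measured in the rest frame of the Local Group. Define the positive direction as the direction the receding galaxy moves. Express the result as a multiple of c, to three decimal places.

With v = 0.823 and u' = -0.973 (in units of c),
u = (u' + v)/(1 + u'v/c²):
u = (-0.973 + 0.823) / (1 + (-0.973)·0.823) = -0.1500/0.1992 = -0.7529

-0.753c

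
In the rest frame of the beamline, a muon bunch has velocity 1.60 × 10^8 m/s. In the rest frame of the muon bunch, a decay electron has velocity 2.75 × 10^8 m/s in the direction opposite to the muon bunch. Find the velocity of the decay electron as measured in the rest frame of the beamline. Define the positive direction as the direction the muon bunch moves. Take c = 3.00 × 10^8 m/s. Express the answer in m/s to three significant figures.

-2.25 × 10^8 m/s

In units of c (dividing by 3.00 × 10^8 m/s): v = 0.533, u' = -0.917.
u = (u' + v)/(1 + u'v/c²):
u = (-0.917 + 0.533) / (1 + (-0.917)·0.533) = -0.3833/0.5111 = -0.7500
Converting back: u = -0.7500 × 3.00 × 10^8 m/s.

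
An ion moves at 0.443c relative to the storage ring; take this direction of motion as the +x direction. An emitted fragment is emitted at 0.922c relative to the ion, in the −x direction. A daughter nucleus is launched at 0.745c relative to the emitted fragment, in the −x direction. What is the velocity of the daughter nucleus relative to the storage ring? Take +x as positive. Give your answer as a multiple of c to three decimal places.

Apply u = (u' + v)/(1 + u'v/c²) successively, working outward toward the storage ring.
Start: velocity of the ion relative to the storage ring = 0.4430c.
Compose with the emitted fragment (u' = -0.922 in the ion frame): u_1 = (-0.922 + 0.443) / (1 + (-0.922)·0.443) = -0.4790/0.5916 = -0.8097.
Compose with the daughter nucleus (u' = -0.745 in the emitted fragment frame): u_2 = (-0.745 + (-0.810)) / (1 + (-0.745)·(-0.810)) = -1.5547/1.6033 = -0.9697.

-0.970c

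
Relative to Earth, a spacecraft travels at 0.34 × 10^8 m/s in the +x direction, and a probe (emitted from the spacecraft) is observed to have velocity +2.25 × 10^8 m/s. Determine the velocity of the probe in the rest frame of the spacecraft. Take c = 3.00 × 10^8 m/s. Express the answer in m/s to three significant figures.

v = 0.113c, u = 0.750c.
Invert the composition law: u' = (u − v)/(1 − uv/c²).
u' = (0.750 − 0.113) / (1 − (0.750)(0.113)) = 0.6367/0.9150 = 0.6958.
u' = 0.6958 × 3.00 × 10^8 m/s.

+2.09 × 10^8 m/s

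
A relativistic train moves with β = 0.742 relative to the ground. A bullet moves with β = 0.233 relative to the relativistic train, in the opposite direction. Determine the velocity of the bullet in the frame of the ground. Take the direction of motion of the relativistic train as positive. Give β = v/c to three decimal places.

β = +0.615

With v = 0.742 and u' = -0.233 (in units of c),
u = (u' + v)/(1 + u'v/c²):
u = (-0.233 + 0.742) / (1 + (-0.233)·0.742) = 0.5090/0.8271 = 0.6154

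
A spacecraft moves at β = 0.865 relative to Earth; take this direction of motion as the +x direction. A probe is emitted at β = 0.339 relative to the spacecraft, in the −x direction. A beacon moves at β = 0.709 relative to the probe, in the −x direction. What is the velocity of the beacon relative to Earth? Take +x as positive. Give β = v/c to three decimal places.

Apply u = (u' + v)/(1 + u'v/c²) successively, working outward toward Earth.
Start: velocity of the spacecraft relative to Earth = 0.8650c.
Compose with the probe (u' = -0.339 in the spacecraft frame): u_1 = (-0.339 + 0.865) / (1 + (-0.339)·0.865) = 0.5260/0.7068 = 0.7442.
Compose with the beacon (u' = -0.709 in the probe frame): u_2 = (-0.709 + 0.744) / (1 + (-0.709)·0.744) = 0.0352/0.4723 = 0.0746.

β = +0.075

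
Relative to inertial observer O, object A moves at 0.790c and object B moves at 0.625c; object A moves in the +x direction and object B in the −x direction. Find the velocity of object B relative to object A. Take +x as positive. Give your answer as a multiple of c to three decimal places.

β_A = 0.790, β_B = -0.625.
Transform to A's frame with the inverse velocity-addition law: u' = (u − v)/(1 − uv/c²), taking u = β_B and v = β_A.
u' = (-0.625 − 0.790) / (1 − (0.790)(-0.625)) = -1.4150/1.4937 = -0.9473.

-0.947c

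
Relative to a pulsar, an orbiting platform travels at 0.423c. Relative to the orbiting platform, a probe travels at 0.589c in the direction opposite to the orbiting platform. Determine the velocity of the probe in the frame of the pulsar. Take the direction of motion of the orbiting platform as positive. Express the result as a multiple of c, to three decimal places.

With v = 0.423 and u' = -0.589 (in units of c),
u = (u' + v)/(1 + u'v/c²):
u = (-0.589 + 0.423) / (1 + (-0.589)·0.423) = -0.1660/0.7509 = -0.2211

-0.221c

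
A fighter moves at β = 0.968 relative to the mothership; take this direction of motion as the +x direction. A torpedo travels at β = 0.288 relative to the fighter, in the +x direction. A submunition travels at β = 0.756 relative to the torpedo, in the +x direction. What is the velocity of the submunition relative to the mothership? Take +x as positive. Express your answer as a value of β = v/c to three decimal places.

β = 0.998

Apply u = (u' + v)/(1 + u'v/c²) successively, working outward toward the mothership.
Start: velocity of the fighter relative to the mothership = 0.9680c.
Compose with the torpedo (u' = 0.288 in the fighter frame): u_1 = (0.288 + 0.968) / (1 + 0.288·0.968) = 1.2560/1.2788 = 0.9822.
Compose with the submunition (u' = 0.756 in the torpedo frame): u_2 = (0.756 + 0.982) / (1 + 0.756·0.982) = 1.7382/1.7425 = 0.9975.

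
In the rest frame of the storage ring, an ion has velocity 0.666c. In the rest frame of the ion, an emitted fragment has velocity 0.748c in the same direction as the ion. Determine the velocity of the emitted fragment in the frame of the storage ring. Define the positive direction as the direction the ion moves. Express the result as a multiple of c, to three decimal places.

0.944c

With v = 0.666 and u' = 0.748 (in units of c),
u = (u' + v)/(1 + u'v/c²):
u = (0.748 + 0.666) / (1 + 0.748·0.666) = 1.4140/1.4982 = 0.9438
(Galilean addition would give +1.414c, exceeding c.)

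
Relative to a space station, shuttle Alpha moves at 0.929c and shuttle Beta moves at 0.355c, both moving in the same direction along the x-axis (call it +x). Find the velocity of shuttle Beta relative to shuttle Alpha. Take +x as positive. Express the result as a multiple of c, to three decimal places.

β_A = 0.929, β_B = 0.355.
Transform to A's frame with the inverse velocity-addition law: u' = (u − v)/(1 − uv/c²), taking u = β_B and v = β_A.
u' = (0.355 − 0.929) / (1 − (0.929)(0.355)) = -0.5740/0.6702 = -0.8565.

-0.856c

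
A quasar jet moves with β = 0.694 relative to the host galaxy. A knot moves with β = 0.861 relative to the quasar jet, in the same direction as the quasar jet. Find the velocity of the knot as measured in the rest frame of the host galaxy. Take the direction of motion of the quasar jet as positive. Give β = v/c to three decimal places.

β = 0.973

With v = 0.694 and u' = 0.861 (in units of c),
u = (u' + v)/(1 + u'v/c²):
u = (0.861 + 0.694) / (1 + 0.861·0.694) = 1.5550/1.5975 = 0.9734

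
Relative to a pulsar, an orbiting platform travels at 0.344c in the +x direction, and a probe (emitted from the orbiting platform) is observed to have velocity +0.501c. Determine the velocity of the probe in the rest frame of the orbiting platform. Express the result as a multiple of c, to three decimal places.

+0.190c

Invert the composition law: u' = (u − v)/(1 − uv/c²).
u' = (0.501 − 0.344) / (1 − (0.501)(0.344)) = 0.1570/0.8277 = 0.1897.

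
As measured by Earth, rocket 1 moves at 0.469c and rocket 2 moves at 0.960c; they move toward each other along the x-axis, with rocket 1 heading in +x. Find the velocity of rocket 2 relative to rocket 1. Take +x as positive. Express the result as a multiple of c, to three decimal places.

-0.985c

β_A = 0.469, β_B = -0.960.
Transform to A's frame with the inverse velocity-addition law: u' = (u − v)/(1 − uv/c²), taking u = β_B and v = β_A.
u' = (-0.960 − 0.469) / (1 − (0.469)(-0.960)) = -1.4290/1.4502 = -0.9854.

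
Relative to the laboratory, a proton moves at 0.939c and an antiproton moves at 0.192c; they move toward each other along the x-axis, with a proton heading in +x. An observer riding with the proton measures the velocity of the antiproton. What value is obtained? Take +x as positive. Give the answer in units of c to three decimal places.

-0.958c

β_A = 0.939, β_B = -0.192.
Transform to A's frame with the inverse velocity-addition law: u' = (u − v)/(1 − uv/c²), taking u = β_B and v = β_A.
u' = (-0.192 − 0.939) / (1 − (0.939)(-0.192)) = -1.1310/1.1803 = -0.9582.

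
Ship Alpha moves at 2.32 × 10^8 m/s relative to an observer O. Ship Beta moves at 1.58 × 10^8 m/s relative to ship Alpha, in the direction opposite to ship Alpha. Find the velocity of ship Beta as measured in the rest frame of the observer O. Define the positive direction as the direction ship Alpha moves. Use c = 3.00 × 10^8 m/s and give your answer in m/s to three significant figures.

+1.25 × 10^8 m/s

In units of c (dividing by 3.00 × 10^8 m/s): v = 0.773, u' = -0.527.
u = (u' + v)/(1 + u'v/c²):
u = (-0.527 + 0.773) / (1 + (-0.527)·0.773) = 0.2467/0.5927 = 0.4162
Converting back: u = 0.4162 × 3.00 × 10^8 m/s.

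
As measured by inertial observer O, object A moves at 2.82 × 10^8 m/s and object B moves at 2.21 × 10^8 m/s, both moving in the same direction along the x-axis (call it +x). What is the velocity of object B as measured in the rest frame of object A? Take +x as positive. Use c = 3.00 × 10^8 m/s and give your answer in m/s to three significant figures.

-1.98 × 10^8 m/s

β_A = 0.940, β_B = 0.737 (dividing each by c = 3.00 × 10^8 m/s).
Transform to A's frame with the inverse velocity-addition law: u' = (u − v)/(1 − uv/c²), taking u = β_B and v = β_A.
u' = (0.737 − 0.940) / (1 − (0.940)(0.737)) = -0.2033/0.3075 = -0.6612.
u' = -0.6612 × 3.00 × 10^8 m/s.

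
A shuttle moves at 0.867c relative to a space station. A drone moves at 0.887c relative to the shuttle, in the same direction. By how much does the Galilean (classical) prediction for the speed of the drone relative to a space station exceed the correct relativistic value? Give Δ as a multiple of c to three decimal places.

Galilean: u_cl = 0.887 + 0.867 = 1.7540.
Relativistic: u_rel = (0.887 + 0.867) / (1 + 0.887·0.867) = 1.7540/1.7690 = 0.9915.
Δ = 1.7540 − 0.9915 = 0.7625.
(The classical prediction exceeds c; the relativistic result does not.)

Δ = 0.762c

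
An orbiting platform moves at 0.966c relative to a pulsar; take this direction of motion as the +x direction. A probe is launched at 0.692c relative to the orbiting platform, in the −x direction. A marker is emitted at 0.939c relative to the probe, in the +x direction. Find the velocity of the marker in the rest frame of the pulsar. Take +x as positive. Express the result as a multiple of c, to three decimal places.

Apply u = (u' + v)/(1 + u'v/c²) successively, working outward toward the pulsar.
Start: velocity of the orbiting platform relative to the pulsar = 0.9660c.
Compose with the probe (u' = -0.692 in the orbiting platform frame): u_1 = (-0.692 + 0.966) / (1 + (-0.692)·0.966) = 0.2740/0.3315 = 0.8265.
Compose with the marker (u' = 0.939 in the probe frame): u_2 = (0.939 + 0.826) / (1 + 0.939·0.826) = 1.7655/1.7761 = 0.9940.

+0.994c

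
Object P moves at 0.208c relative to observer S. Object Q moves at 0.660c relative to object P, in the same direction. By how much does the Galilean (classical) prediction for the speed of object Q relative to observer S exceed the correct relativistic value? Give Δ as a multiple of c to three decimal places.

Galilean: u_cl = 0.660 + 0.208 = 0.8680.
Relativistic: u_rel = (0.660 + 0.208) / (1 + 0.660·0.208) = 0.8680/1.1373 = 0.7632.
Δ = 0.8680 − 0.7632 = 0.1048.

Δ = 0.105c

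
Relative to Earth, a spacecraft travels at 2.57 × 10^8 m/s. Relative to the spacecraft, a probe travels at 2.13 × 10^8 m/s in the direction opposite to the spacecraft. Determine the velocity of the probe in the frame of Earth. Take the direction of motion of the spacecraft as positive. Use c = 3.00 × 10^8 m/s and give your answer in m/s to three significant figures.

+1.12 × 10^8 m/s

In units of c (dividing by 3.00 × 10^8 m/s): v = 0.857, u' = -0.710.
u = (u' + v)/(1 + u'v/c²):
u = (-0.710 + 0.857) / (1 + (-0.710)·0.857) = 0.1467/0.3918 = 0.3744
Converting back: u = 0.3744 × 3.00 × 10^8 m/s.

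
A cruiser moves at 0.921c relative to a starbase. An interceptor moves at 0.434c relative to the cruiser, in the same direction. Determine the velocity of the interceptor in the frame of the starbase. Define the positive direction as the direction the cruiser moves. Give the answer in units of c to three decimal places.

With v = 0.921 and u' = 0.434 (in units of c),
u = (u' + v)/(1 + u'v/c²):
u = (0.434 + 0.921) / (1 + 0.434·0.921) = 1.3550/1.3997 = 0.9681
(Galilean addition would give +1.355c, exceeding c.)

0.968c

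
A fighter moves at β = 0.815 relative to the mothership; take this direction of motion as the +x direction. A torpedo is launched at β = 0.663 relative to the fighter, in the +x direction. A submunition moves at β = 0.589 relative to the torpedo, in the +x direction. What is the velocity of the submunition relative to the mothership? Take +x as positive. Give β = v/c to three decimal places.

Apply u = (u' + v)/(1 + u'v/c²) successively, working outward toward the mothership.
Start: velocity of the fighter relative to the mothership = 0.8150c.
Compose with the torpedo (u' = 0.663 in the fighter frame): u_1 = (0.663 + 0.815) / (1 + 0.663·0.815) = 1.4780/1.5403 = 0.9595.
Compose with the submunition (u' = 0.589 in the torpedo frame): u_2 = (0.589 + 0.960) / (1 + 0.589·0.960) = 1.5485/1.5652 = 0.9894.

β = 0.989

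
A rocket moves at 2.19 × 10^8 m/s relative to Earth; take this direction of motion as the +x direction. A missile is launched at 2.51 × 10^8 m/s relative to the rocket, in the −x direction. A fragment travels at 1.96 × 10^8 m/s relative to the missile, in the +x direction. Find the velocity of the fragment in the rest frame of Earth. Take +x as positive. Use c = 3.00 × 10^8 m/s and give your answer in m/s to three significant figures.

+1.39 × 10^8 m/s

Apply u = (u' + v)/(1 + u'v/c²) successively, working outward toward Earth.
(Dividing each given speed by c = 3.00 × 10^8 m/s to work in units of c.)
Start: velocity of the rocket relative to Earth = 0.7300c.
Compose with the missile (u' = -0.837 in the rocket frame): u_1 = (-0.837 + 0.730) / (1 + (-0.837)·0.730) = -0.1067/0.3892 = -0.2740.
Compose with the fragment (u' = 0.653 in the missile frame): u_2 = (0.653 + (-0.274)) / (1 + 0.653·(-0.274)) = 0.3793/0.8210 = 0.4620.
So u = 0.4620 × 3.00 × 10^8 m/s.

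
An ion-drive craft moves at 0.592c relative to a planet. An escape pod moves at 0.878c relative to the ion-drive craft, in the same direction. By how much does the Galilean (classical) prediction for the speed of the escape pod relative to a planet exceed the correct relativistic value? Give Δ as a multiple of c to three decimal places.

Galilean: u_cl = 0.878 + 0.592 = 1.4700.
Relativistic: u_rel = (0.878 + 0.592) / (1 + 0.878·0.592) = 1.4700/1.5198 = 0.9672.
Δ = 1.4700 − 0.9672 = 0.5028.
(The classical prediction exceeds c; the relativistic result does not.)

Δ = 0.503c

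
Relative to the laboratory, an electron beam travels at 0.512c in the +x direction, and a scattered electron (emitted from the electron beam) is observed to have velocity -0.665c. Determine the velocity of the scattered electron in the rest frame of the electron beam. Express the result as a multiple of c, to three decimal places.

-0.878c

Invert the composition law: u' = (u − v)/(1 − uv/c²).
u' = (-0.665 − 0.512) / (1 − (-0.665)(0.512)) = -1.1770/1.3405 = -0.8780.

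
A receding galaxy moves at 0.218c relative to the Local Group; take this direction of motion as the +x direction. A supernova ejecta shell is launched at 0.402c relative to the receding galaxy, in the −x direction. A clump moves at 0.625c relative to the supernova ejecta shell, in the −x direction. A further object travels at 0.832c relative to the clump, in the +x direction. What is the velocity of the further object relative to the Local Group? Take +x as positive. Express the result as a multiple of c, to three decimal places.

Apply u = (u' + v)/(1 + u'v/c²) successively, working outward toward the Local Group.
Start: velocity of the receding galaxy relative to the Local Group = 0.2180c.
Compose with the supernova ejecta shell (u' = -0.402 in the receding galaxy frame): u_1 = (-0.402 + 0.218) / (1 + (-0.402)·0.218) = -0.1840/0.9124 = -0.2017.
Compose with the clump (u' = -0.625 in the supernova ejecta shell frame): u_2 = (-0.625 + (-0.202)) / (1 + (-0.625)·(-0.202)) = -0.8267/1.1260 = -0.7341.
Compose with the further object (u' = 0.832 in the clump frame): u_3 = (0.832 + (-0.734)) / (1 + 0.832·(-0.734)) = 0.0979/0.3892 = 0.2514.

+0.251c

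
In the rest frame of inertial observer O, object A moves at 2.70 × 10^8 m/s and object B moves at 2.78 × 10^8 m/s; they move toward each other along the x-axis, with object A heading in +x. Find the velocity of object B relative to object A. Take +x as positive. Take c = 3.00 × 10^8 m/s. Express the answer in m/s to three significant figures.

-2.99 × 10^8 m/s

β_A = 0.900, β_B = -0.927 (dividing each by c = 3.00 × 10^8 m/s).
Transform to A's frame with the inverse velocity-addition law: u' = (u − v)/(1 − uv/c²), taking u = β_B and v = β_A.
u' = (-0.927 − 0.900) / (1 − (0.900)(-0.927)) = -1.8267/1.8340 = -0.9960.
u' = -0.9960 × 3.00 × 10^8 m/s.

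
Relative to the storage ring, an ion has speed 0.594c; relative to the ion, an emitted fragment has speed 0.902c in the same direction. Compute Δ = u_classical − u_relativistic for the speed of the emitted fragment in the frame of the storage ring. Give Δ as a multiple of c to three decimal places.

Δ = 0.522c

Galilean: u_cl = 0.902 + 0.594 = 1.4960.
Relativistic: u_rel = (0.902 + 0.594) / (1 + 0.902·0.594) = 1.4960/1.5358 = 0.9741.
Δ = 1.4960 − 0.9741 = 0.5219.
(The classical prediction exceeds c; the relativistic result does not.)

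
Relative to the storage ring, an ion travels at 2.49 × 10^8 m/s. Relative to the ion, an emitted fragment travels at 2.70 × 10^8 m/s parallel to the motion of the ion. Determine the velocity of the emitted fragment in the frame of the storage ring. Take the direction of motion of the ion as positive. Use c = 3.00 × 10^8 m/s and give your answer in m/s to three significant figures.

2.97 × 10^8 m/s

In units of c (dividing by 3.00 × 10^8 m/s): v = 0.830, u' = 0.900.
u = (u' + v)/(1 + u'v/c²):
u = (0.900 + 0.830) / (1 + 0.900·0.830) = 1.7300/1.7470 = 0.9903
(Galilean addition would give +1.730c, exceeding c.)
Converting back: u = 0.9903 × 3.00 × 10^8 m/s.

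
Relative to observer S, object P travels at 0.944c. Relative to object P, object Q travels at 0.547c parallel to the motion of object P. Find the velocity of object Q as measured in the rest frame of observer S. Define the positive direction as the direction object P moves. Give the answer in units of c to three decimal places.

With v = 0.944 and u' = 0.547 (in units of c),
u = (u' + v)/(1 + u'v/c²):
u = (0.547 + 0.944) / (1 + 0.547·0.944) = 1.4910/1.5164 = 0.9833
(Galilean addition would give +1.491c, exceeding c.)

0.983c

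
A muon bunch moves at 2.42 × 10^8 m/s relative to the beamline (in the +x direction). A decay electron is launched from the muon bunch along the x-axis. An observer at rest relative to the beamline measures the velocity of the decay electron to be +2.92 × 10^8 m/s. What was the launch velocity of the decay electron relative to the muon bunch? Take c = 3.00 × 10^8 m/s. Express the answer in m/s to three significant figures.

v = 0.807c, u = 0.973c.
Invert the composition law: u' = (u − v)/(1 − uv/c²).
u' = (0.973 − 0.807) / (1 − (0.973)(0.807)) = 0.1667/0.2148 = 0.7758.
u' = 0.7758 × 3.00 × 10^8 m/s.

+2.33 × 10^8 m/s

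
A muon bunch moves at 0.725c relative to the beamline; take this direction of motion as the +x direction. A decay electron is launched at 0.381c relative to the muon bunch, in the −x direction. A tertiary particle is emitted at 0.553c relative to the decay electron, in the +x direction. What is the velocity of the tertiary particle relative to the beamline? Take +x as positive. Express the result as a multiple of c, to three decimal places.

+0.814c

Apply u = (u' + v)/(1 + u'v/c²) successively, working outward toward the beamline.
Start: velocity of the muon bunch relative to the beamline = 0.7250c.
Compose with the decay electron (u' = -0.381 in the muon bunch frame): u_1 = (-0.381 + 0.725) / (1 + (-0.381)·0.725) = 0.3440/0.7238 = 0.4753.
Compose with the tertiary particle (u' = 0.553 in the decay electron frame): u_2 = (0.553 + 0.475) / (1 + 0.553·0.475) = 1.0283/1.2628 = 0.8143.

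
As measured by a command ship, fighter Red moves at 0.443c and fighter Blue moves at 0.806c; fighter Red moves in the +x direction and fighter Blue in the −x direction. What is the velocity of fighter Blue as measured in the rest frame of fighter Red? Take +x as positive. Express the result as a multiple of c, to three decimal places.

-0.920c

β_A = 0.443, β_B = -0.806.
Transform to A's frame with the inverse velocity-addition law: u' = (u − v)/(1 − uv/c²), taking u = β_B and v = β_A.
u' = (-0.806 − 0.443) / (1 − (0.443)(-0.806)) = -1.2490/1.3571 = -0.9204.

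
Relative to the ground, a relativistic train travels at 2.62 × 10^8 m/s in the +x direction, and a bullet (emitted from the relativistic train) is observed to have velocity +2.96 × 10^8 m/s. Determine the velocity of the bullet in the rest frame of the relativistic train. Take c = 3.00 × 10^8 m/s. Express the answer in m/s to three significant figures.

+2.46 × 10^8 m/s

v = 0.873c, u = 0.987c.
Invert the composition law: u' = (u − v)/(1 − uv/c²).
u' = (0.987 − 0.873) / (1 − (0.987)(0.873)) = 0.1133/0.1383 = 0.8194.
u' = 0.8194 × 3.00 × 10^8 m/s.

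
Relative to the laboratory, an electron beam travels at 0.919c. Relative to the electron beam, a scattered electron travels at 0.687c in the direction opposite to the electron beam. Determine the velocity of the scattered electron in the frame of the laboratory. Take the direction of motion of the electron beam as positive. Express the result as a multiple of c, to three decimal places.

+0.629c

With v = 0.919 and u' = -0.687 (in units of c),
u = (u' + v)/(1 + u'v/c²):
u = (-0.687 + 0.919) / (1 + (-0.687)·0.919) = 0.2320/0.3686 = 0.6293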